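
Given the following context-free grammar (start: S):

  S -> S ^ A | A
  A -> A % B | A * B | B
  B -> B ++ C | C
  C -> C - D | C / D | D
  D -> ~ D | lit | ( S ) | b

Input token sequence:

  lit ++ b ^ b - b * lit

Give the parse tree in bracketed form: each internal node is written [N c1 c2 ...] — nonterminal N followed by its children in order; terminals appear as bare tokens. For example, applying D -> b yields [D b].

[S [S [A [B [B [C [D lit]]] ++ [C [D b]]]]] ^ [A [A [B [C [C [D b]] - [D b]]]] * [B [C [D lit]]]]]

S
S ^ A
A ^ A
B ^ A
B ++ C ^ A
C ++ C ^ A
D ++ C ^ A
lit ++ C ^ A
lit ++ D ^ A
lit ++ b ^ A
lit ++ b ^ A * B
lit ++ b ^ B * B
lit ++ b ^ C * B
lit ++ b ^ C - D * B
lit ++ b ^ D - D * B
lit ++ b ^ b - D * B
lit ++ b ^ b - b * B
lit ++ b ^ b - b * C
lit ++ b ^ b - b * D
lit ++ b ^ b - b * lit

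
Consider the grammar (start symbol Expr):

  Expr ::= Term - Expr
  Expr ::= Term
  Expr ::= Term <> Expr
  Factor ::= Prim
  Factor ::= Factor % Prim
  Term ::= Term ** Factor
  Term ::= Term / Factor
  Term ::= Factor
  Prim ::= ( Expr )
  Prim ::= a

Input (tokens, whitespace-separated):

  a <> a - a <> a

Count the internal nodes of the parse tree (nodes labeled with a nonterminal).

[Expr [Term [Factor [Prim a]]] <> [Expr [Term [Factor [Prim a]]] - [Expr [Term [Factor [Prim a]]] <> [Expr [Term [Factor [Prim a]]]]]]]

16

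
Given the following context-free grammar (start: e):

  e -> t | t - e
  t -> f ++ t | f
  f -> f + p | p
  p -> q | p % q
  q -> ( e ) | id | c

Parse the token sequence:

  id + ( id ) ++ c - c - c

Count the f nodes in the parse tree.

6

[e [t [f [f [p [q id]]] + [p [q ( [e [t [f [p [q id]]]]] )]]] ++ [t [f [p [q c]]]]] - [e [t [f [p [q c]]]] - [e [t [f [p [q c]]]]]]]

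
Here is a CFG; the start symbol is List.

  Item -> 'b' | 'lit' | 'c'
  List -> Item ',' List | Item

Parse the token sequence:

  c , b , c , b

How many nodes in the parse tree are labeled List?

4

[List [Item c] , [List [Item b] , [List [Item c] , [List [Item b]]]]]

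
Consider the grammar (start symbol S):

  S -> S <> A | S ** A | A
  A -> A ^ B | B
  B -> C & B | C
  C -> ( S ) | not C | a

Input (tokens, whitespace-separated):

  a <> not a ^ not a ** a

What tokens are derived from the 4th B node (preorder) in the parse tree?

[S [S [S [A [B [C a]]]] <> [A [A [B [C not [C a]]]] ^ [B [C not [C a]]]]] ** [A [B [C a]]]]

a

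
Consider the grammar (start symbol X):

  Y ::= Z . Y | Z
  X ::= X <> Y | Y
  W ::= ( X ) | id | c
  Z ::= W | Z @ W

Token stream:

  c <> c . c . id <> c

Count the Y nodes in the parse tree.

5

[X [X [X [Y [Z [W c]]]] <> [Y [Z [W c]] . [Y [Z [W c]] . [Y [Z [W id]]]]]] <> [Y [Z [W c]]]]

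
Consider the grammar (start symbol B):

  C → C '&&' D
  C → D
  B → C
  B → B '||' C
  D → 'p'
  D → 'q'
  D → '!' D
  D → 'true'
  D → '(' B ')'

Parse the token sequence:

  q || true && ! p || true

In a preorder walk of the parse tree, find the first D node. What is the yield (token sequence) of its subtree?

[B [B [B [C [D q]]] || [C [C [D true]] && [D ! [D p]]]] || [C [D true]]]

q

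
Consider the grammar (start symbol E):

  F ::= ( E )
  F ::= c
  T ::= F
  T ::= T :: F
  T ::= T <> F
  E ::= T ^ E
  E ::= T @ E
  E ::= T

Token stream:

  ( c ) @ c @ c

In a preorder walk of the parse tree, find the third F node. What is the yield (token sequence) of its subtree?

c

[E [T [F ( [E [T [F c]]] )]] @ [E [T [F c]] @ [E [T [F c]]]]]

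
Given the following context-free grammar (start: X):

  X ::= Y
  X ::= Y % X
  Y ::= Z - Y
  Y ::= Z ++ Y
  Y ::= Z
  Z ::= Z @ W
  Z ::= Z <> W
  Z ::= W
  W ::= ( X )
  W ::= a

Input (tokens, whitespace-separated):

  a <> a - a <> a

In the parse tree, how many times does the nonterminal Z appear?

4

[X [Y [Z [Z [W a]] <> [W a]] - [Y [Z [Z [W a]] <> [W a]]]]]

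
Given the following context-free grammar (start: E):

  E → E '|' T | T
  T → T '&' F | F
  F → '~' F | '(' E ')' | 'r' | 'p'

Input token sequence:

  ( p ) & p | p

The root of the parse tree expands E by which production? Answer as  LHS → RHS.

E → E '|' T

[E [E [T [T [F ( [E [T [F p]]] )]] & [F p]]] | [T [F p]]]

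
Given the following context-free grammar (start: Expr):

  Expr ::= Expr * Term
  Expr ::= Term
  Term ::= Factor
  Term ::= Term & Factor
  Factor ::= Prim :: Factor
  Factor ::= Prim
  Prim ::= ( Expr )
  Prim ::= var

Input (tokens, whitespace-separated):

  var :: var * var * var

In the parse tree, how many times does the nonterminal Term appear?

[Expr [Expr [Expr [Term [Factor [Prim var] :: [Factor [Prim var]]]]] * [Term [Factor [Prim var]]]] * [Term [Factor [Prim var]]]]

3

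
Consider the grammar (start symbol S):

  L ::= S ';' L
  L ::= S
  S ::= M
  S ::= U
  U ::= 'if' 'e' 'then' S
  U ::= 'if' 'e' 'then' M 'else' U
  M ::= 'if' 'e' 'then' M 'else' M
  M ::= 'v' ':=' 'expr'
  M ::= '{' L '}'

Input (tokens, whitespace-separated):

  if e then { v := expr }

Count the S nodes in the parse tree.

3

[S [U if e then [S [M { [L [S [M v := expr]]] }]]]]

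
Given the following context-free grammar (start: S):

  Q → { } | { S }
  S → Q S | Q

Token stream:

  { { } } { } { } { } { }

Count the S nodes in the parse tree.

[S [Q { [S [Q { }]] }] [S [Q { }] [S [Q { }] [S [Q { }] [S [Q { }]]]]]]

6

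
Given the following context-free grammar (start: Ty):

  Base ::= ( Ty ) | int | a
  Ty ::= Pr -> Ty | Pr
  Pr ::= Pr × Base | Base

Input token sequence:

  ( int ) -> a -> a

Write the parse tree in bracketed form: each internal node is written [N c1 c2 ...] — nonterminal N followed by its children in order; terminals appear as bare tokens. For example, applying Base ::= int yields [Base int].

[Ty [Pr [Base ( [Ty [Pr [Base int]]] )]] -> [Ty [Pr [Base a]] -> [Ty [Pr [Base a]]]]]

Ty
Pr -> Ty
Base -> Ty
( Ty ) -> Ty
( Pr ) -> Ty
( Base ) -> Ty
( int ) -> Ty
( int ) -> Pr -> Ty
( int ) -> Base -> Ty
( int ) -> a -> Ty
( int ) -> a -> Pr
( int ) -> a -> Base
( int ) -> a -> a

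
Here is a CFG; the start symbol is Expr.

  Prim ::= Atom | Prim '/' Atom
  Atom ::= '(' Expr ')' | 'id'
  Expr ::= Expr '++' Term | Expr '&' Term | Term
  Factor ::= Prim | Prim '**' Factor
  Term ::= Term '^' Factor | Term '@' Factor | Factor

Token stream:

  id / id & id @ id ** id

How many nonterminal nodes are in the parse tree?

19

[Expr [Expr [Term [Factor [Prim [Prim [Atom id]] / [Atom id]]]]] & [Term [Term [Factor [Prim [Atom id]]]] @ [Factor [Prim [Atom id]] ** [Factor [Prim [Atom id]]]]]]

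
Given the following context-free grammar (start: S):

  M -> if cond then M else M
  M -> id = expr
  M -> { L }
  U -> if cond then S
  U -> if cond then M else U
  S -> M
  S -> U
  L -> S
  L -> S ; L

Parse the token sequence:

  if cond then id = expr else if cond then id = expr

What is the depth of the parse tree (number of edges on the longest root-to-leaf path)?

[S [U if cond then [M id = expr] else [U if cond then [S [M id = expr]]]]]

5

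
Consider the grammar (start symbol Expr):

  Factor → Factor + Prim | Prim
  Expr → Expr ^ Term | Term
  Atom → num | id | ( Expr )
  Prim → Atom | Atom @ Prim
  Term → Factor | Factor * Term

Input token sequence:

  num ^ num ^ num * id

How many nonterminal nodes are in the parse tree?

19

[Expr [Expr [Expr [Term [Factor [Prim [Atom num]]]]] ^ [Term [Factor [Prim [Atom num]]]]] ^ [Term [Factor [Prim [Atom num]]] * [Term [Factor [Prim [Atom id]]]]]]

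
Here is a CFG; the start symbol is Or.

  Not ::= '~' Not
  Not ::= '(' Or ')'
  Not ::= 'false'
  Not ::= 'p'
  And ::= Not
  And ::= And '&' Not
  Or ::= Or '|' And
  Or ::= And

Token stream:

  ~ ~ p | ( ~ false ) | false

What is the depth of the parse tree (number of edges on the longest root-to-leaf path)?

[Or [Or [Or [And [Not ~ [Not ~ [Not p]]]]] | [And [Not ( [Or [And [Not ~ [Not false]]]] )]]] | [And [Not false]]]

8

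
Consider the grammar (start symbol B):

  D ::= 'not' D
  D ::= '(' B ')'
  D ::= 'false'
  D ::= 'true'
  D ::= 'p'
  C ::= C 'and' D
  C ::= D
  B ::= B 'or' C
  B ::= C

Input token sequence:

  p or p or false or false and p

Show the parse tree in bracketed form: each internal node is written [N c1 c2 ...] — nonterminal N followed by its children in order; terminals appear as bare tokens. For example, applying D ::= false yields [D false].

[B [B [B [B [C [D p]]] or [C [D p]]] or [C [D false]]] or [C [C [D false]] and [D p]]]

B
B or C
B or C or C
B or C or C or C
C or C or C or C
D or C or C or C
p or C or C or C
p or D or C or C
p or p or C or C
p or p or D or C
p or p or false or C
p or p or false or C and D
p or p or false or D and D
p or p or false or false and D
p or p or false or false and p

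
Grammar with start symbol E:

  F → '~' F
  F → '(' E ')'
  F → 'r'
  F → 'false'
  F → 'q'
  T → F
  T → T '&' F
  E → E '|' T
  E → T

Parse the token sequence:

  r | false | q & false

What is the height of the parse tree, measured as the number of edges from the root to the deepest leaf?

[E [E [E [T [F r]]] | [T [F false]]] | [T [T [F q]] & [F false]]]

5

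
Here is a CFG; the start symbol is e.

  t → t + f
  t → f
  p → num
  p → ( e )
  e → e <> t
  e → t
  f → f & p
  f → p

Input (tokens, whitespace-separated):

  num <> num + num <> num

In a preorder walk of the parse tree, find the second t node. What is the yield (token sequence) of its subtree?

[e [e [e [t [f [p num]]]] <> [t [t [f [p num]]] + [f [p num]]]] <> [t [f [p num]]]]

num + num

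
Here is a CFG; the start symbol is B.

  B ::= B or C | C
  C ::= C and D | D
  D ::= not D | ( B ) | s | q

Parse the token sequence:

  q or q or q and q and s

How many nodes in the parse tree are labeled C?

5

[B [B [B [C [D q]]] or [C [D q]]] or [C [C [C [D q]] and [D q]] and [D s]]]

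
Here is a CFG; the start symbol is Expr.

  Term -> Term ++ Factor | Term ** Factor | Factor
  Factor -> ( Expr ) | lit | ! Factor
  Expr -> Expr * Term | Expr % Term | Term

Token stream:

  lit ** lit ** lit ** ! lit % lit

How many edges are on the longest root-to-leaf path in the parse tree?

7

[Expr [Expr [Term [Term [Term [Term [Factor lit]] ** [Factor lit]] ** [Factor lit]] ** [Factor ! [Factor lit]]]] % [Term [Factor lit]]]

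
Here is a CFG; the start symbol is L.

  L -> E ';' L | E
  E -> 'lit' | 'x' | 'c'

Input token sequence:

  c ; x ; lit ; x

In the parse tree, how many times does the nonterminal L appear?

[L [E c] ; [L [E x] ; [L [E lit] ; [L [E x]]]]]

4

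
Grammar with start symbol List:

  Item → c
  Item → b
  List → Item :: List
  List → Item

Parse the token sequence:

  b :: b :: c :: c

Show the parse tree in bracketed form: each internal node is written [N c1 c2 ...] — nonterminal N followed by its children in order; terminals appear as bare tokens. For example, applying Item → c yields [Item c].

[List [Item b] :: [List [Item b] :: [List [Item c] :: [List [Item c]]]]]

List
Item :: List
b :: List
b :: Item :: List
b :: b :: List
b :: b :: Item :: List
b :: b :: c :: List
b :: b :: c :: Item
b :: b :: c :: c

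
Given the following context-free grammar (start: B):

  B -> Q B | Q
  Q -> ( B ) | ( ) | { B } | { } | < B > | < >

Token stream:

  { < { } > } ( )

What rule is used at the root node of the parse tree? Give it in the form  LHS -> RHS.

B -> Q B

[B [Q { [B [Q < [B [Q { }]] >]] }] [B [Q ( )]]]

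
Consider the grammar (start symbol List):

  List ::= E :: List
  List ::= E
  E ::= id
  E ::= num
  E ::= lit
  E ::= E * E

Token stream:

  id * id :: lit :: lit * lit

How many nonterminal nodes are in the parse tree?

10

[List [E [E id] * [E id]] :: [List [E lit] :: [List [E [E lit] * [E lit]]]]]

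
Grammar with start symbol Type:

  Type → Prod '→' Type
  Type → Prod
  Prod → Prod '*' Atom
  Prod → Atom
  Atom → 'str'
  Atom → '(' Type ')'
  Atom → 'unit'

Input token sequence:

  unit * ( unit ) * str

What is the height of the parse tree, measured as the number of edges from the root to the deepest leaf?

7

[Type [Prod [Prod [Prod [Atom unit]] * [Atom ( [Type [Prod [Atom unit]]] )]] * [Atom str]]]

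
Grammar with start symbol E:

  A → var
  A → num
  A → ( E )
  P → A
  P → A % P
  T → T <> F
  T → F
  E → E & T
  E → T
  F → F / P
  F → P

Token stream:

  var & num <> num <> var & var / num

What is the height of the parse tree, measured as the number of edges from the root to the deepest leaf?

[E [E [E [T [F [P [A var]]]]] & [T [T [T [F [P [A num]]]] <> [F [P [A num]]]] <> [F [P [A var]]]]] & [T [F [F [P [A var]]] / [P [A num]]]]]

8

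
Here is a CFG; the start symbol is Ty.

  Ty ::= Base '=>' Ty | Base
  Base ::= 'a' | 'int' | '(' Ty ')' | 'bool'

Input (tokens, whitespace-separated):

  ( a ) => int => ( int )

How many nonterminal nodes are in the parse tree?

10

[Ty [Base ( [Ty [Base a]] )] => [Ty [Base int] => [Ty [Base ( [Ty [Base int]] )]]]]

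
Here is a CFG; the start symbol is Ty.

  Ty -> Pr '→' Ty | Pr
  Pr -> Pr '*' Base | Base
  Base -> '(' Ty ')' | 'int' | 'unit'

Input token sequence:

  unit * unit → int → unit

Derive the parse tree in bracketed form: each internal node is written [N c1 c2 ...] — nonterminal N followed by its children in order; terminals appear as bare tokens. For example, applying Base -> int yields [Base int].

Ty
Pr → Ty
Pr * Base → Ty
Base * Base → Ty
unit * Base → Ty
unit * unit → Ty
unit * unit → Pr → Ty
unit * unit → Base → Ty
unit * unit → int → Ty
unit * unit → int → Pr
unit * unit → int → Base
unit * unit → int → unit

[Ty [Pr [Pr [Base unit]] * [Base unit]] → [Ty [Pr [Base int]] → [Ty [Pr [Base unit]]]]]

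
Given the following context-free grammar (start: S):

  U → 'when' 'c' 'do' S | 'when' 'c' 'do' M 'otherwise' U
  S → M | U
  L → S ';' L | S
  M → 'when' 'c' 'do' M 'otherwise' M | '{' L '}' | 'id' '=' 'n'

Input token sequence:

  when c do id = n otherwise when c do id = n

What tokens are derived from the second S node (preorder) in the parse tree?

[S [U when c do [M id = n] otherwise [U when c do [S [M id = n]]]]]

id = n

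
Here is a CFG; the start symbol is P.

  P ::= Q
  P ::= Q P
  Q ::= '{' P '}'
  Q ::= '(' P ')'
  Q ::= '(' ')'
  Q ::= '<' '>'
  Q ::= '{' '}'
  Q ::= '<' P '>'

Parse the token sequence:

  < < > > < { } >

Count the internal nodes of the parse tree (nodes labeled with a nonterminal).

8

[P [Q < [P [Q < >]] >] [P [Q < [P [Q { }]] >]]]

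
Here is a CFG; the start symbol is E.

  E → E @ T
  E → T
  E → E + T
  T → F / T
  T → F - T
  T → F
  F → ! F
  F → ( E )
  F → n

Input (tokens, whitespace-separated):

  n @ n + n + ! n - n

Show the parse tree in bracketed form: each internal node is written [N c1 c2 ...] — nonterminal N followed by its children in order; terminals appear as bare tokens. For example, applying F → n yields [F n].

E
E + T
E + T + T
E @ T + T + T
T @ T + T + T
F @ T + T + T
n @ T + T + T
n @ F + T + T
n @ n + T + T
n @ n + F + T
n @ n + n + T
n @ n + n + F - T
n @ n + n + ! F - T
n @ n + n + ! n - T
n @ n + n + ! n - F
n @ n + n + ! n - n

[E [E [E [E [T [F n]]] @ [T [F n]]] + [T [F n]]] + [T [F ! [F n]] - [T [F n]]]]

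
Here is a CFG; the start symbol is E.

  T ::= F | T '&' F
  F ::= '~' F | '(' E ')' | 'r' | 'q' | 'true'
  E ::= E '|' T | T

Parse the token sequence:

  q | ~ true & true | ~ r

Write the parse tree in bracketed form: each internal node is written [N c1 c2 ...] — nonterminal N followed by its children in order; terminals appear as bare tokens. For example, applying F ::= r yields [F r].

E
E | T
E | T | T
T | T | T
F | T | T
q | T | T
q | T & F | T
q | F & F | T
q | ~ F & F | T
q | ~ true & F | T
q | ~ true & true | T
q | ~ true & true | F
q | ~ true & true | ~ F
q | ~ true & true | ~ r

[E [E [E [T [F q]]] | [T [T [F ~ [F true]]] & [F true]]] | [T [F ~ [F r]]]]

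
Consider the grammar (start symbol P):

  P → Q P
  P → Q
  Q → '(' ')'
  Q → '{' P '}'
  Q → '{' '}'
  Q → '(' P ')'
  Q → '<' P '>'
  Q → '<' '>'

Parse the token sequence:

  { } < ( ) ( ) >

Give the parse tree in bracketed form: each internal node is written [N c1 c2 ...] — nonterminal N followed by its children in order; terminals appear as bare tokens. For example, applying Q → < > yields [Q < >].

P
Q P
{ } P
{ } Q
{ } < P >
{ } < Q P >
{ } < ( ) P >
{ } < ( ) Q >
{ } < ( ) ( ) >

[P [Q { }] [P [Q < [P [Q ( )] [P [Q ( )]]] >]]]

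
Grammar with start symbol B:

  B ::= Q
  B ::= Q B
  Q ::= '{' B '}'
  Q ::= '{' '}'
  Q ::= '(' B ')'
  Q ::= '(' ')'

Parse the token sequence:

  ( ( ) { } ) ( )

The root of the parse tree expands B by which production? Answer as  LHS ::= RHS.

B ::= Q B

[B [Q ( [B [Q ( )] [B [Q { }]]] )] [B [Q ( )]]]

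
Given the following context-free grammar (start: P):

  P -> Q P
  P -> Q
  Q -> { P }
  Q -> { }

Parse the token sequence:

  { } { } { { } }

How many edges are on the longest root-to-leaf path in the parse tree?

6

[P [Q { }] [P [Q { }] [P [Q { [P [Q { }]] }]]]]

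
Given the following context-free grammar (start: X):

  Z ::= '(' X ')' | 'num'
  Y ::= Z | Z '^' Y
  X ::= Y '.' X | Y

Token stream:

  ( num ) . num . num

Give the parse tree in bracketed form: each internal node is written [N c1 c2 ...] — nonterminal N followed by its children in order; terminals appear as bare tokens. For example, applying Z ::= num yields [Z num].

X
Y . X
Z . X
( X ) . X
( Y ) . X
( Z ) . X
( num ) . X
( num ) . Y . X
( num ) . Z . X
( num ) . num . X
( num ) . num . Y
( num ) . num . Z
( num ) . num . num

[X [Y [Z ( [X [Y [Z num]]] )]] . [X [Y [Z num]] . [X [Y [Z num]]]]]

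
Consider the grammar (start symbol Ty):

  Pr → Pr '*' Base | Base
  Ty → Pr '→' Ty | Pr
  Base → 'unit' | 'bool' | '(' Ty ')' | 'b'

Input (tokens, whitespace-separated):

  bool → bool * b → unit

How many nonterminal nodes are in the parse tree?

11

[Ty [Pr [Base bool]] → [Ty [Pr [Pr [Base bool]] * [Base b]] → [Ty [Pr [Base unit]]]]]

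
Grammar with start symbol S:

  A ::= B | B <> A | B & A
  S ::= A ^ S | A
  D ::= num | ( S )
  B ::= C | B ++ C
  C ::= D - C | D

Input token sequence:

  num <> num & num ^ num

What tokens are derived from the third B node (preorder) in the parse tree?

num

[S [A [B [C [D num]]] <> [A [B [C [D num]]] & [A [B [C [D num]]]]]] ^ [S [A [B [C [D num]]]]]]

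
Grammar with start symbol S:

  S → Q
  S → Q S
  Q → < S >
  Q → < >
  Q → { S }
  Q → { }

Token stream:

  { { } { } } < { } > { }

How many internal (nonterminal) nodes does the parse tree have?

12

[S [Q { [S [Q { }] [S [Q { }]]] }] [S [Q < [S [Q { }]] >] [S [Q { }]]]]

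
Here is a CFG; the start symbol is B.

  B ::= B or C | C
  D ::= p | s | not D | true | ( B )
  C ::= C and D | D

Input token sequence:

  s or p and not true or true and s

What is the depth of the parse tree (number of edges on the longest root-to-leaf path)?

5

[B [B [B [C [D s]]] or [C [C [D p]] and [D not [D true]]]] or [C [C [D true]] and [D s]]]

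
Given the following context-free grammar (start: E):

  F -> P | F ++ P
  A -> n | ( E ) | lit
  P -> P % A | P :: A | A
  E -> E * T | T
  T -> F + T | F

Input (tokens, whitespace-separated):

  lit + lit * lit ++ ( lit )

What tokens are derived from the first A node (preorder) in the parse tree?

lit

[E [E [T [F [P [A lit]]] + [T [F [P [A lit]]]]]] * [T [F [F [P [A lit]]] ++ [P [A ( [E [T [F [P [A lit]]]]] )]]]]]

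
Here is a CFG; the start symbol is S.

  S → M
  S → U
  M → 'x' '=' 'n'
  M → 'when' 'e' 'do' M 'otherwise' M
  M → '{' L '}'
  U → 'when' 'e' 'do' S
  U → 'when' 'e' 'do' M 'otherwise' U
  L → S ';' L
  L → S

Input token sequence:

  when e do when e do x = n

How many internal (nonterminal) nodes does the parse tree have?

6

[S [U when e do [S [U when e do [S [M x = n]]]]]]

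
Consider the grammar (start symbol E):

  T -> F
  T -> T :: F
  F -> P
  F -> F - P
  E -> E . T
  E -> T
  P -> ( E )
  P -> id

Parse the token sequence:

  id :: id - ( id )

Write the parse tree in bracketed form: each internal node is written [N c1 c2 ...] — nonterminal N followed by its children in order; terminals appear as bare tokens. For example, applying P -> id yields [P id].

E
T
T :: F
F :: F
P :: F
id :: F
id :: F - P
id :: P - P
id :: id - P
id :: id - ( E )
id :: id - ( T )
id :: id - ( F )
id :: id - ( P )
id :: id - ( id )

[E [T [T [F [P id]]] :: [F [F [P id]] - [P ( [E [T [F [P id]]]] )]]]]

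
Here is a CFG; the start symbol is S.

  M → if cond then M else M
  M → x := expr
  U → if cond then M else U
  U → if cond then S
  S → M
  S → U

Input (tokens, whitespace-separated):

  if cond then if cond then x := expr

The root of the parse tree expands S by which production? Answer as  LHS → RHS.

S → U

[S [U if cond then [S [U if cond then [S [M x := expr]]]]]]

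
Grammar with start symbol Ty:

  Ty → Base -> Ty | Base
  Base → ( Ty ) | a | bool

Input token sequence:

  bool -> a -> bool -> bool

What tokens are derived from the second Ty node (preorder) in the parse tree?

[Ty [Base bool] -> [Ty [Base a] -> [Ty [Base bool] -> [Ty [Base bool]]]]]

a -> bool -> bool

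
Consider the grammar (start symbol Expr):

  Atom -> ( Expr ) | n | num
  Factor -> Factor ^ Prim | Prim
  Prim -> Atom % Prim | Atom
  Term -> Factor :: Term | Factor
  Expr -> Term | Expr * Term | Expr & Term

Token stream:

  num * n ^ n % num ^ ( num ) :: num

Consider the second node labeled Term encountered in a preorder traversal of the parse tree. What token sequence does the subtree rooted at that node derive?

[Expr [Expr [Term [Factor [Prim [Atom num]]]]] * [Term [Factor [Factor [Factor [Prim [Atom n]]] ^ [Prim [Atom n] % [Prim [Atom num]]]] ^ [Prim [Atom ( [Expr [Term [Factor [Prim [Atom num]]]]] )]]] :: [Term [Factor [Prim [Atom num]]]]]]

n ^ n % num ^ ( num ) :: num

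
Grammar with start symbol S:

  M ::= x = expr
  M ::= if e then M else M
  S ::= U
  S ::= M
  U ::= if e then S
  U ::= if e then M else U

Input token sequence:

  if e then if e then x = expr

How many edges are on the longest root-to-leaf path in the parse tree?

[S [U if e then [S [U if e then [S [M x = expr]]]]]]

6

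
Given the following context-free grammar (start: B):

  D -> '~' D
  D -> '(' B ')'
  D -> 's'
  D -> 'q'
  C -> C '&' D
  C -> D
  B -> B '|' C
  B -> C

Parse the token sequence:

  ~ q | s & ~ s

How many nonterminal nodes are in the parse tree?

10

[B [B [C [D ~ [D q]]]] | [C [C [D s]] & [D ~ [D s]]]]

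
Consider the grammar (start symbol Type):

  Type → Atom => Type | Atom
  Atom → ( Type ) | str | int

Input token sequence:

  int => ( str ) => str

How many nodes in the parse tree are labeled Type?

4

[Type [Atom int] => [Type [Atom ( [Type [Atom str]] )] => [Type [Atom str]]]]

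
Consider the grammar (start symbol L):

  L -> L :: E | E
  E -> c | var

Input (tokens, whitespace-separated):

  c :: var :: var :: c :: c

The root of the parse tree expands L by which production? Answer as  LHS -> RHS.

[L [L [L [L [L [E c]] :: [E var]] :: [E var]] :: [E c]] :: [E c]]

L -> L :: E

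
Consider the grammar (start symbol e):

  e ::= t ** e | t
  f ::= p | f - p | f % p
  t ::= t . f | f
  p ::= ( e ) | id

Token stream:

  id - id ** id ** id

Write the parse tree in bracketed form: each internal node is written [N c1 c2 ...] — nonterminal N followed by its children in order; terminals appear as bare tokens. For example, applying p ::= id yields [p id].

[e [t [f [f [p id]] - [p id]]] ** [e [t [f [p id]]] ** [e [t [f [p id]]]]]]

e
t ** e
f ** e
f - p ** e
p - p ** e
id - p ** e
id - id ** e
id - id ** t ** e
id - id ** f ** e
id - id ** p ** e
id - id ** id ** e
id - id ** id ** t
id - id ** id ** f
id - id ** id ** p
id - id ** id ** id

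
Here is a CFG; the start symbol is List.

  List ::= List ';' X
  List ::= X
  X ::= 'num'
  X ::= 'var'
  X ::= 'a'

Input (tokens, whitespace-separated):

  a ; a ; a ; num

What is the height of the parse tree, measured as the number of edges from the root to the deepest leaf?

5

[List [List [List [List [X a]] ; [X a]] ; [X a]] ; [X num]]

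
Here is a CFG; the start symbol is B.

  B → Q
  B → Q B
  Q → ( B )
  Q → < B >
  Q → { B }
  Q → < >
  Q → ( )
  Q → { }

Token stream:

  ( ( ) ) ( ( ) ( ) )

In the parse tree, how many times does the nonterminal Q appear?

[B [Q ( [B [Q ( )]] )] [B [Q ( [B [Q ( )] [B [Q ( )]]] )]]]

5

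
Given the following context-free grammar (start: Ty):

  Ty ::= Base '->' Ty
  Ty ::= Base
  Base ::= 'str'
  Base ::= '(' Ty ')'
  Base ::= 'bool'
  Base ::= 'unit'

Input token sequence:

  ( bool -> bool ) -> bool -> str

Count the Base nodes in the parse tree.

5

[Ty [Base ( [Ty [Base bool] -> [Ty [Base bool]]] )] -> [Ty [Base bool] -> [Ty [Base str]]]]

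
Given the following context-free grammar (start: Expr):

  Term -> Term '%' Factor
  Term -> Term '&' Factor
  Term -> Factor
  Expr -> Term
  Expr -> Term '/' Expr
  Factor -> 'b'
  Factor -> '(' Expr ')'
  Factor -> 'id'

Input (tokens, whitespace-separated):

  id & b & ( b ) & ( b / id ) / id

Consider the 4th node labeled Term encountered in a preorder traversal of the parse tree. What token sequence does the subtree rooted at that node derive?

[Expr [Term [Term [Term [Term [Factor id]] & [Factor b]] & [Factor ( [Expr [Term [Factor b]]] )]] & [Factor ( [Expr [Term [Factor b]] / [Expr [Term [Factor id]]]] )]] / [Expr [Term [Factor id]]]]

id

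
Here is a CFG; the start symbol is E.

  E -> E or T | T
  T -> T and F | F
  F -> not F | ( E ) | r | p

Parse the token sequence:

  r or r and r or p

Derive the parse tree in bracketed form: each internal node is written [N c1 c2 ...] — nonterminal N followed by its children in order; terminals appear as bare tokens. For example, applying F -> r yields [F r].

E
E or T
E or T or T
T or T or T
F or T or T
r or T or T
r or T and F or T
r or F and F or T
r or r and F or T
r or r and r or T
r or r and r or F
r or r and r or p

[E [E [E [T [F r]]] or [T [T [F r]] and [F r]]] or [T [F p]]]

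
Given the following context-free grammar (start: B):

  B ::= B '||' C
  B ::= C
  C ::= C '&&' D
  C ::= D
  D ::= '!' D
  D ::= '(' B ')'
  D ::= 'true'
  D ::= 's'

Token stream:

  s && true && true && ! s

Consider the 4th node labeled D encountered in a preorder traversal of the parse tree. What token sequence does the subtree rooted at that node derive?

[B [C [C [C [C [D s]] && [D true]] && [D true]] && [D ! [D s]]]]

! s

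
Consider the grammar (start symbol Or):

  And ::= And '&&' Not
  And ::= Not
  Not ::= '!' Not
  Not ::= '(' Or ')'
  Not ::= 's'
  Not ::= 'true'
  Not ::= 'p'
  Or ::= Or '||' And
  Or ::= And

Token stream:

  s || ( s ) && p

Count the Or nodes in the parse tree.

3

[Or [Or [And [Not s]]] || [And [And [Not ( [Or [And [Not s]]] )]] && [Not p]]]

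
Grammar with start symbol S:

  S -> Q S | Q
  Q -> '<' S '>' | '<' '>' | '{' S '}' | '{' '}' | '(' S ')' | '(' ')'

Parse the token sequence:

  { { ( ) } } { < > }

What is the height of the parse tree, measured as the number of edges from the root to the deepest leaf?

6

[S [Q { [S [Q { [S [Q ( )]] }]] }] [S [Q { [S [Q < >]] }]]]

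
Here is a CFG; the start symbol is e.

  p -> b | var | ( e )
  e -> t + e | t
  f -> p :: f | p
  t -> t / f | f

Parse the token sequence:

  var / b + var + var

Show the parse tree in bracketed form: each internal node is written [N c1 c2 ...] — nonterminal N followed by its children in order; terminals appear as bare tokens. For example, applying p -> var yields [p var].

[e [t [t [f [p var]]] / [f [p b]]] + [e [t [f [p var]]] + [e [t [f [p var]]]]]]

e
t + e
t / f + e
f / f + e
p / f + e
var / f + e
var / p + e
var / b + e
var / b + t + e
var / b + f + e
var / b + p + e
var / b + var + e
var / b + var + t
var / b + var + f
var / b + var + p
var / b + var + var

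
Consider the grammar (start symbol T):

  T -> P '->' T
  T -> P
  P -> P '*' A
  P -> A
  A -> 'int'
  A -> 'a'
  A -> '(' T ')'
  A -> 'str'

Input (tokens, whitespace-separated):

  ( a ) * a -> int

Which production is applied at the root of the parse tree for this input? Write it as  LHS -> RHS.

T -> P '->' T

[T [P [P [A ( [T [P [A a]]] )]] * [A a]] -> [T [P [A int]]]]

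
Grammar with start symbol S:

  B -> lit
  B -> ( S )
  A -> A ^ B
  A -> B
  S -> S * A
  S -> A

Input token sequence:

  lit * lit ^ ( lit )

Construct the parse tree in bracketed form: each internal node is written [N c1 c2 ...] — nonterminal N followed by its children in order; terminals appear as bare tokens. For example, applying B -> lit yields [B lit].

[S [S [A [B lit]]] * [A [A [B lit]] ^ [B ( [S [A [B lit]]] )]]]

S
S * A
A * A
B * A
lit * A
lit * A ^ B
lit * B ^ B
lit * lit ^ B
lit * lit ^ ( S )
lit * lit ^ ( A )
lit * lit ^ ( B )
lit * lit ^ ( lit )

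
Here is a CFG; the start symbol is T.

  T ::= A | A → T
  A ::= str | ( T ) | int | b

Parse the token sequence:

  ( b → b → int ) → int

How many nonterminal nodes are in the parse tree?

[T [A ( [T [A b] → [T [A b] → [T [A int]]]] )] → [T [A int]]]

10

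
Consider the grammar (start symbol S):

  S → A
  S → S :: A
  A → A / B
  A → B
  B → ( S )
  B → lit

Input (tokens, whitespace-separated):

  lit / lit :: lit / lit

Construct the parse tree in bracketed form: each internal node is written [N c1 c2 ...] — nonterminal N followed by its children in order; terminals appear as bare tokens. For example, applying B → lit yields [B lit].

S
S :: A
A :: A
A / B :: A
B / B :: A
lit / B :: A
lit / lit :: A
lit / lit :: A / B
lit / lit :: B / B
lit / lit :: lit / B
lit / lit :: lit / lit

[S [S [A [A [B lit]] / [B lit]]] :: [A [A [B lit]] / [B lit]]]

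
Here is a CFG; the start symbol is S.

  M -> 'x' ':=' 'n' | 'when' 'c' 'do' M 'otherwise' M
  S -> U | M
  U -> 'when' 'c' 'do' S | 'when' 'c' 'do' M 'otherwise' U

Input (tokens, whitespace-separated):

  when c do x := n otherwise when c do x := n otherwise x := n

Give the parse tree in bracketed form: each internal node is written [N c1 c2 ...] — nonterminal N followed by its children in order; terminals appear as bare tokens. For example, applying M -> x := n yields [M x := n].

[S [M when c do [M x := n] otherwise [M when c do [M x := n] otherwise [M x := n]]]]

S
M
when c do M otherwise M
when c do x := n otherwise M
when c do x := n otherwise when c do M otherwise M
when c do x := n otherwise when c do x := n otherwise M
when c do x := n otherwise when c do x := n otherwise x := n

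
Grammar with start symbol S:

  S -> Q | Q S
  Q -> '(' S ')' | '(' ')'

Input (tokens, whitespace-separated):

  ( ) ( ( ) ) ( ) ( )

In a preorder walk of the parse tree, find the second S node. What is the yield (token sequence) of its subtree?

( ( ) ) ( ) ( )

[S [Q ( )] [S [Q ( [S [Q ( )]] )] [S [Q ( )] [S [Q ( )]]]]]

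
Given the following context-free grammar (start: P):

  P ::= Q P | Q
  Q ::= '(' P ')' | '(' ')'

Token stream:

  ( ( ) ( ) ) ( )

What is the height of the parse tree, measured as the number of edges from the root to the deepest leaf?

5

[P [Q ( [P [Q ( )] [P [Q ( )]]] )] [P [Q ( )]]]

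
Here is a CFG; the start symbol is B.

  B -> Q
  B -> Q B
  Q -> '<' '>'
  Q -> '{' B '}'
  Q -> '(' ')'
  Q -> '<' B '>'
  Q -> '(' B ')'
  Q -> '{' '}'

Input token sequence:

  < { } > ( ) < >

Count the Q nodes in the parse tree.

4

[B [Q < [B [Q { }]] >] [B [Q ( )] [B [Q < >]]]]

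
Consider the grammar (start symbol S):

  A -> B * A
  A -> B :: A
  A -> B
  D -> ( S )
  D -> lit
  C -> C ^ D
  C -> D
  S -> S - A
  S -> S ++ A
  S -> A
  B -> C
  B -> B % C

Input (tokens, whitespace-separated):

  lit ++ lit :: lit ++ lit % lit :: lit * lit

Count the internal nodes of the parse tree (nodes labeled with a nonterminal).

[S [S [S [A [B [C [D lit]]]]] ++ [A [B [C [D lit]]] :: [A [B [C [D lit]]]]]] ++ [A [B [B [C [D lit]]] % [C [D lit]]] :: [A [B [C [D lit]]] * [A [B [C [D lit]]]]]]]

30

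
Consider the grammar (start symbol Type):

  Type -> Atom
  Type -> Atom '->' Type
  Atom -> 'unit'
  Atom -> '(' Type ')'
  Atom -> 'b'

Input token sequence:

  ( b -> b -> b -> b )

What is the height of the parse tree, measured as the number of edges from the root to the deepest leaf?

[Type [Atom ( [Type [Atom b] -> [Type [Atom b] -> [Type [Atom b] -> [Type [Atom b]]]]] )]]

7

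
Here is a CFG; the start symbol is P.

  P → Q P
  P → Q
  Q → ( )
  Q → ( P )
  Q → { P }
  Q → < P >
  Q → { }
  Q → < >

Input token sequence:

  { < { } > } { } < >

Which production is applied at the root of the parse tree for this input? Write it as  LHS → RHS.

[P [Q { [P [Q < [P [Q { }]] >]] }] [P [Q { }] [P [Q < >]]]]

P → Q P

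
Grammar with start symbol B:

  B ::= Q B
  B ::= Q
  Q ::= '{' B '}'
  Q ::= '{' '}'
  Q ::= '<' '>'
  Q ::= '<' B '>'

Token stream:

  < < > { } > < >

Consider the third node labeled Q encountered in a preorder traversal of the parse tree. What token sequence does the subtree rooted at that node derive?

{ }

[B [Q < [B [Q < >] [B [Q { }]]] >] [B [Q < >]]]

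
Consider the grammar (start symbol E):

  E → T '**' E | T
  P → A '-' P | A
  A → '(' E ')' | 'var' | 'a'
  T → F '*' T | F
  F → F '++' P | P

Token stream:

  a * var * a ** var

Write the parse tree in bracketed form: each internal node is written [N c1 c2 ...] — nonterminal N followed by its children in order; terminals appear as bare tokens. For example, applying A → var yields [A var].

[E [T [F [P [A a]]] * [T [F [P [A var]]] * [T [F [P [A a]]]]]] ** [E [T [F [P [A var]]]]]]

E
T ** E
F * T ** E
P * T ** E
A * T ** E
a * T ** E
a * F * T ** E
a * P * T ** E
a * A * T ** E
a * var * T ** E
a * var * F ** E
a * var * P ** E
a * var * A ** E
a * var * a ** E
a * var * a ** T
a * var * a ** F
a * var * a ** P
a * var * a ** A
a * var * a ** var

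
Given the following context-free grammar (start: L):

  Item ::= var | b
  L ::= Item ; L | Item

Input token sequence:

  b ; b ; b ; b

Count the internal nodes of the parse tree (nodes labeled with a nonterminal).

[L [Item b] ; [L [Item b] ; [L [Item b] ; [L [Item b]]]]]

8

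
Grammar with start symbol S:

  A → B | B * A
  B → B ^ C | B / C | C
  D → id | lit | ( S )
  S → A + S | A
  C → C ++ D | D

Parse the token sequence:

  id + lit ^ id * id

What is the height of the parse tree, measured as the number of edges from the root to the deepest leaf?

7

[S [A [B [C [D id]]]] + [S [A [B [B [C [D lit]]] ^ [C [D id]]] * [A [B [C [D id]]]]]]]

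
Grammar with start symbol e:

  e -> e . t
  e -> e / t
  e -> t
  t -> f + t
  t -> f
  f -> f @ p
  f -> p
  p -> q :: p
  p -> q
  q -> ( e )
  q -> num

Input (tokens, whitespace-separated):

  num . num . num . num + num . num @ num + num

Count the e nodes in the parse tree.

5

[e [e [e [e [e [t [f [p [q num]]]]] . [t [f [p [q num]]]]] . [t [f [p [q num]]]]] . [t [f [p [q num]]] + [t [f [p [q num]]]]]] . [t [f [f [p [q num]]] @ [p [q num]]] + [t [f [p [q num]]]]]]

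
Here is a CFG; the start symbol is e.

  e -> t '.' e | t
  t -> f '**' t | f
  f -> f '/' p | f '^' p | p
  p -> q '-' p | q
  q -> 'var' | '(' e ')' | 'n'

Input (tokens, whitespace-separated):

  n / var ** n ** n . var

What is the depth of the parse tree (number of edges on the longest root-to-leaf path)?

7

[e [t [f [f [p [q n]]] / [p [q var]]] ** [t [f [p [q n]]] ** [t [f [p [q n]]]]]] . [e [t [f [p [q var]]]]]]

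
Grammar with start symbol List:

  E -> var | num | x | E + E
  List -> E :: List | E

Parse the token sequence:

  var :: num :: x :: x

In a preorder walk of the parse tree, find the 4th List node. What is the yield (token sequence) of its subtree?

[List [E var] :: [List [E num] :: [List [E x] :: [List [E x]]]]]

x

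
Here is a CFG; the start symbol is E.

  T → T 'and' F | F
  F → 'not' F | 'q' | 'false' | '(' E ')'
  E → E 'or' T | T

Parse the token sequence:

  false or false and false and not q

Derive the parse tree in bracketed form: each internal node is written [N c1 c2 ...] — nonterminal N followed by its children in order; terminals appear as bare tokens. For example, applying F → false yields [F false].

[E [E [T [F false]]] or [T [T [T [F false]] and [F false]] and [F not [F q]]]]

E
E or T
T or T
F or T
false or T
false or T and F
false or T and F and F
false or F and F and F
false or false and F and F
false or false and false and F
false or false and false and not F
false or false and false and not q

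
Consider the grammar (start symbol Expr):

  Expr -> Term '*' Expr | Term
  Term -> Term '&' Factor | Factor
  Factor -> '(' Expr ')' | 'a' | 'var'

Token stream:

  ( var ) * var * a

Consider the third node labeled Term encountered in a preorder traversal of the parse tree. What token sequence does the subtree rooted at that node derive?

[Expr [Term [Factor ( [Expr [Term [Factor var]]] )]] * [Expr [Term [Factor var]] * [Expr [Term [Factor a]]]]]

var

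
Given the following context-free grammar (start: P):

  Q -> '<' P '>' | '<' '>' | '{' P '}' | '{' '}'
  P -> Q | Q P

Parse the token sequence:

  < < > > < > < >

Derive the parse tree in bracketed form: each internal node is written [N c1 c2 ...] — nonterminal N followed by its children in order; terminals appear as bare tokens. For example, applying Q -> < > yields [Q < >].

[P [Q < [P [Q < >]] >] [P [Q < >] [P [Q < >]]]]

P
Q P
< P > P
< Q > P
< < > > P
< < > > Q P
< < > > < > P
< < > > < > Q
< < > > < > < >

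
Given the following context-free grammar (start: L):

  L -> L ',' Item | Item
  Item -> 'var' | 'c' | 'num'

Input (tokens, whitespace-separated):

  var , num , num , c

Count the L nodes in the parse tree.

[L [L [L [L [Item var]] , [Item num]] , [Item num]] , [Item c]]

4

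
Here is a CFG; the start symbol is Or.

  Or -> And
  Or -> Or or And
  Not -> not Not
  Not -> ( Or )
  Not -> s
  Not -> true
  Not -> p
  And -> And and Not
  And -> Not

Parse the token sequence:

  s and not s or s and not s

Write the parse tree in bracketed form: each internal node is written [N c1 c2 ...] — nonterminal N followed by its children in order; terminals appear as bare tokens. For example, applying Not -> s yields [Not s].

[Or [Or [And [And [Not s]] and [Not not [Not s]]]] or [And [And [Not s]] and [Not not [Not s]]]]

Or
Or or And
And or And
And and Not or And
Not and Not or And
s and Not or And
s and not Not or And
s and not s or And
s and not s or And and Not
s and not s or Not and Not
s and not s or s and Not
s and not s or s and not Not
s and not s or s and not s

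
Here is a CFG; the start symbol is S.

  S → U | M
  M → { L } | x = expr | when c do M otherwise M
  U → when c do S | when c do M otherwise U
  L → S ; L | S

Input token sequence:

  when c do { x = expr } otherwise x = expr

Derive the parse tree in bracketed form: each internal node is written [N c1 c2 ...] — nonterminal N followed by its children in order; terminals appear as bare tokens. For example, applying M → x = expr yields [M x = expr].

S
M
when c do M otherwise M
when c do { L } otherwise M
when c do { S } otherwise M
when c do { M } otherwise M
when c do { x = expr } otherwise M
when c do { x = expr } otherwise x = expr

[S [M when c do [M { [L [S [M x = expr]]] }] otherwise [M x = expr]]]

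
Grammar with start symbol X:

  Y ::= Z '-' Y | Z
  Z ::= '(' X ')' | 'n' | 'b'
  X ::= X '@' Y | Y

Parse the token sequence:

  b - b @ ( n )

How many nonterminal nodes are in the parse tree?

[X [X [Y [Z b] - [Y [Z b]]]] @ [Y [Z ( [X [Y [Z n]]] )]]]

11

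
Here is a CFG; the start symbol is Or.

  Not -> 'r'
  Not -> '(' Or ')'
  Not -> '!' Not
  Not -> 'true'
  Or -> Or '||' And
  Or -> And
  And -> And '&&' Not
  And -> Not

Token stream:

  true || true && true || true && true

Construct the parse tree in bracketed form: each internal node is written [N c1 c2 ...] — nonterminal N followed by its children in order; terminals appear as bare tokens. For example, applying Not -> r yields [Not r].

Or
Or || And
Or || And || And
And || And || And
Not || And || And
true || And || And
true || And && Not || And
true || Not && Not || And
true || true && Not || And
true || true && true || And
true || true && true || And && Not
true || true && true || Not && Not
true || true && true || true && Not
true || true && true || true && true

[Or [Or [Or [And [Not true]]] || [And [And [Not true]] && [Not true]]] || [And [And [Not true]] && [Not true]]]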